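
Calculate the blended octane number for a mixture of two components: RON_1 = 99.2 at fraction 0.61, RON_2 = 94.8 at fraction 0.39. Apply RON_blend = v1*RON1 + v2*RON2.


Linear blending: RON_blend = sum(vi * RONi)
Contribution 1: 0.61 * 99.2 = 60.512
Contribution 2: 0.39 * 94.8 = 36.972
RON_blend = 60.512 + 36.972 = 97.484

97.484


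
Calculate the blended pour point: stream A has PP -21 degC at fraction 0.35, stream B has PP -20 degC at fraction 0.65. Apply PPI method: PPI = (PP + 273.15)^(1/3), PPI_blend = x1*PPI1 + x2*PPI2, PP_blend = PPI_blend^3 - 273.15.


PPI_1 = (-21 + 273.15)^(1/3) = 6.317613
PPI_2 = (-20 + 273.15)^(1/3) = 6.325953
PPI_blend = 0.35 * 6.317613 + 0.65 * 6.325953 = 6.323034
PP_blend = 6.323034^3 - 273.15 = 252.7997 - 273.15 = -20.35

-20.35 degC


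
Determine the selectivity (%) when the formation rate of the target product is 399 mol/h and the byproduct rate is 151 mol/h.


Selectivity = desired / (desired + undesired) * 100
Total products = 399 + 151 = 550 mol/h
S = 399 / 550 * 100
= 0.7255 * 100
= 72.55 %

72.55 %


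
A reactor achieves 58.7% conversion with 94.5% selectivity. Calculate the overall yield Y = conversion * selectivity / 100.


Overall yield = conversion (%) * selectivity (%) / 100
Conversion = 58.7%, Selectivity = 94.5%
Y = 58.7 * 94.5 / 100
= 55.4715 %

55.4715 %


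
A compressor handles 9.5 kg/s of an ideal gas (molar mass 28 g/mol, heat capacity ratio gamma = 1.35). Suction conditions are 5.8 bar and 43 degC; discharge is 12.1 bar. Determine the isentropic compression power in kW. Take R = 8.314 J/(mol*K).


Isentropic work: W = m*(gamma/(gamma-1))*(R*T1/MW)*((P2/P1)^((gamma-1)/gamma) - 1)
T1 = 43 + 273.15 = 316.15 K
Pressure ratio = 12.1 / 5.8 = 2.08621
Exponent = (1.35 - 1)/1.35 = 0.259259
(P2/P1)^exp - 1 = 2.08621^0.259259 - 1 = 0.210031
W = 9.5 * 1.35 / 0.35 * 8.314 * 316.15 / 28 * 0.210031 = 722.5

722.5 kW


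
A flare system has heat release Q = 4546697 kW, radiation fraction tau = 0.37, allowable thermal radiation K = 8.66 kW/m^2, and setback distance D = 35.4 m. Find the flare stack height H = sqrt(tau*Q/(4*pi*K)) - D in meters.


tau*Q/(4*pi*K) = 0.37 * 4546697 / (4 * pi * 8.66) = 15458.6
sqrt(15458.6) = 124.333
H = 124.333 - 35.4 = 88.93

88.93 m


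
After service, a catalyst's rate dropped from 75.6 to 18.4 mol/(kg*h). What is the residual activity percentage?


Activity (%) = (rate_used / rate_fresh) * 100
rate_used = 18.4, rate_fresh = 75.6
= (18.4 / 75.6) * 100
= 0.2434 * 100 = 24.34

24.34 %


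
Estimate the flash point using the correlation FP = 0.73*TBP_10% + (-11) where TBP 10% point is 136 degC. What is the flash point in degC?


FP = 0.73 * 136 + (-11) = 88.28

88.28 degC


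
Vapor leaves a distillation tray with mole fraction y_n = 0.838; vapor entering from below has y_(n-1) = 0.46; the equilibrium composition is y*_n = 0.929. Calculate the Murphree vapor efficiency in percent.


Murphree vapor efficiency: EMV = (y_n - y_(n-1)) / (y*_n - y_(n-1)) * 100
EMV = (0.838 - 0.46) / (0.929 - 0.46) * 100 = 0.378 / 0.469 * 100 = 80.60

80.60 %


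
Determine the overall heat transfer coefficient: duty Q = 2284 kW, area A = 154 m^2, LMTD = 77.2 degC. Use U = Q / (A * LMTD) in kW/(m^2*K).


From Q = U*A*LMTD, U = Q / (A * LMTD)
U = 2284 / (154 * 77.2) = 2284 / 11888.8 = 0.1921

0.1921 kW/(m^2*K)


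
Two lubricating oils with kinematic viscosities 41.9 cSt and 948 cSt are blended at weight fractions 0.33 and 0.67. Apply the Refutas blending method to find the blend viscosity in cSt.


Refutas method: VBN_i = 14.534*ln(ln(visc_i + 0.8)) + 10.975, blended linearly by mass fraction; since VBN is linear in VBI_i = ln(ln(visc_i + 0.8)) and the fractions sum to 1, blend VBI directly: visc = exp(exp(VBI_blend)) - 0.8
VBI_1 = ln(ln(41.9 + 0.8)) = 1.32287
VBI_2 = ln(ln(948 + 0.8)) = 1.92501
VBI_blend = 0.33 * 1.32287 + 0.67 * 1.92501 = 1.7263
visc_blend = exp(exp(1.7263)) - 0.8 = 275.0

275.0 cSt


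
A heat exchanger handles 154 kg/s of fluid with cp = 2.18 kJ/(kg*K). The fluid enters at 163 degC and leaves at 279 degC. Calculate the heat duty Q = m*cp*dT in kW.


Q = m_dot * cp * delta_T
delta_T = 279 - 163 = 116 K
Q = 154 * 2.18 * 116
= 335.72 * 116
= 38943.52 kW

38943.52 kW


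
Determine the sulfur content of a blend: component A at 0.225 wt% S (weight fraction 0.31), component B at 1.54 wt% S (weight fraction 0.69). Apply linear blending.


Linear sulfur blending: S_blend = x1*S1 + x2*S2
Contribution 1: 0.31 * 0.225 = 0.06975 wt%
Contribution 2: 0.69 * 1.54 = 1.0626 wt%
S_blend = 0.06975 + 1.0626 = 1.13235

1.13235 wt%


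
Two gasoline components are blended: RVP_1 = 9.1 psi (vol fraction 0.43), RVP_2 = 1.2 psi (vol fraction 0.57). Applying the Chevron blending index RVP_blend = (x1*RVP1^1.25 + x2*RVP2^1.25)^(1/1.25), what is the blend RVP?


Chevron index: RVP_blend = (sum xi*RVPi^1.25)^(1/1.25)
RVP^1.25 terms: 0.43 * 9.1^1.25 + 0.57 * 1.2^1.25 = 7.51216
RVP_blend = 7.51216^(1/1.25) = 5.019

5.019 psi


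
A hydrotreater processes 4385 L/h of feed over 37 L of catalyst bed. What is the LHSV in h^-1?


LHSV = volumetric feed rate / catalyst volume
= 4385 L/h / 37 L
= 118.5 h^-1

118.5 h^-1


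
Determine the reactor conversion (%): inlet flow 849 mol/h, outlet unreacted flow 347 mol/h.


X = (F_in - F_out) / F_in * 100
Moles reacted = 849 - 347 = 502
X = 502 / 849 * 100
= 0.5913 * 100
= 59.13 %

59.13 %


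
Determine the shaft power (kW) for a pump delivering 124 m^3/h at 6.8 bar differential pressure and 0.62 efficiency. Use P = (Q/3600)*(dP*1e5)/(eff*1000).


Q = 124 / 3600 = 0.0344444 m^3/s
P = 0.0344444 * (6.8 * 1e5) / 0.62 / 1000 = 37.78

37.78 kW


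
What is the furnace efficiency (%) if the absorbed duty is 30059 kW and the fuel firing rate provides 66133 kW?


Furnace efficiency = Q_absorbed / Q_fuel * 100
= 30059 / 66133 * 100 = 45.45

45.45 %


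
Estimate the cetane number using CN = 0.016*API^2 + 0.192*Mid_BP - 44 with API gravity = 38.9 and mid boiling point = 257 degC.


CN = 0.016 * 38.9^2 + 0.192 * 257 - 44
CN = 24.21136 + 49.344 - 44 = 29.55536

29.55536


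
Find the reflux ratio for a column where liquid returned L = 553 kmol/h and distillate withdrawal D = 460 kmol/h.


Reflux ratio definition: R = L / D (liquid returned / distillate withdrawn)
L = 553 kmol/h, D = 460 kmol/h
R = 553 / 460 = 1.202

1.202


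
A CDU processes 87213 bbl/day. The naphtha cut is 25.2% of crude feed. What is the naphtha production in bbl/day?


Crude throughput = 87213 bbl/day
Fraction yield = 25.2%
yield = throughput * fraction / 100
yield = 87213 * 25.2 / 100 = 21977.676

21977.676 bbl/day


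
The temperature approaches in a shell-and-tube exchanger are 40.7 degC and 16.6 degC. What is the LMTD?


LMTD = (dT1 - dT2) / ln(dT1/dT2)
= (40.7 - 16.6) / ln(40.7 / 16.6) = 24.1 / 0.896825 = 26.87

26.87 degC


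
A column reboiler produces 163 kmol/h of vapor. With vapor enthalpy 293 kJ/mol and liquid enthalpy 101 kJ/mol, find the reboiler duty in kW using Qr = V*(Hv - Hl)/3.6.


Qr = 163 * (293 - 101) / 3.6 = 163 * 192 / 3.6 = 8693

8693 kW


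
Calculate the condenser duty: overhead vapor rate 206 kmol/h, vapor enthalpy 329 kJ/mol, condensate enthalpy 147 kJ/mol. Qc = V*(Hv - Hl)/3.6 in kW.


Qc = 206 * (329 - 147) / 3.6 = 206 * 182 / 3.6 = 10410

10410 kW


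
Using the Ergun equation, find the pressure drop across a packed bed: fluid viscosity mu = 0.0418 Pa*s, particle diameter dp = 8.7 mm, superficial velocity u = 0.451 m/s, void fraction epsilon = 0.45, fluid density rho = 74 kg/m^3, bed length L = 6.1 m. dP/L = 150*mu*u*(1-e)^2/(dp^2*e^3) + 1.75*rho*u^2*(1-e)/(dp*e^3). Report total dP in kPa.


dp = 8.7 mm = 0.0087 m
Viscous term = 150*0.0418*0.451*(1-0.45)^2 / (0.0087^2*0.45^3) = 124020
Inertial term = 1.75*74*0.451^2*(1-0.45) / (0.0087*0.45^3) = 18273.8
dP/L = 124020 + 18273.8 = 142294 Pa/m
dP = 142294 * 6.1 / 1000 = 868.0 kPa

868.0 kPa


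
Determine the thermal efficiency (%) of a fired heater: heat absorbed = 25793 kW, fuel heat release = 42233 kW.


Furnace efficiency = Q_absorbed / Q_fuel * 100
= 25793 / 42233 * 100 = 61.07

61.07 %


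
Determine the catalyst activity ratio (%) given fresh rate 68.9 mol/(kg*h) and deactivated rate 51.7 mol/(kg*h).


Activity (%) = (rate_used / rate_fresh) * 100
rate_used = 51.7, rate_fresh = 68.9
= (51.7 / 68.9) * 100
= 0.7504 * 100 = 75.04

75.04 %


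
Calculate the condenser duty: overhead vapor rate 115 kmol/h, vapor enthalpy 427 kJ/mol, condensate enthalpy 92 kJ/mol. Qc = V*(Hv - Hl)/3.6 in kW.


Qc = 115 * (427 - 92) / 3.6 = 115 * 335 / 3.6 = 10700

10700 kW


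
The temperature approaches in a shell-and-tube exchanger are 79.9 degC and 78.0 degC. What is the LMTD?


LMTD = (dT1 - dT2) / ln(dT1/dT2)
= (79.9 - 78.0) / ln(79.9 / 78.0) = 1.9 / 0.024067 = 78.95

78.95 degC


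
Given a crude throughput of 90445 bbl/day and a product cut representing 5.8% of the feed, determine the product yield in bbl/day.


Crude throughput = 90445 bbl/day
Fraction yield = 5.8%
yield = throughput * fraction / 100
yield = 90445 * 5.8 / 100 = 5245.81

5245.81 bbl/day


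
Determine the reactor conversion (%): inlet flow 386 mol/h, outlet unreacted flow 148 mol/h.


X = (F_in - F_out) / F_in * 100
Moles reacted = 386 - 148 = 238
X = 238 / 386 * 100
= 0.6166 * 100
= 61.66 %

61.66 %


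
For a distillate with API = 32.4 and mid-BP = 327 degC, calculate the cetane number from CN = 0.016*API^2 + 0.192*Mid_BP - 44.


CN = 0.016 * 32.4^2 + 0.192 * 327 - 44
CN = 16.79616 + 62.784 - 44 = 35.58016

35.58016


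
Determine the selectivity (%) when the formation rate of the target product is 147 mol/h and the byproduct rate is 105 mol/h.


Selectivity = desired / (desired + undesired) * 100
Total products = 147 + 105 = 252 mol/h
S = 147 / 252 * 100
= 0.5833 * 100
= 58.33 %

58.33 %


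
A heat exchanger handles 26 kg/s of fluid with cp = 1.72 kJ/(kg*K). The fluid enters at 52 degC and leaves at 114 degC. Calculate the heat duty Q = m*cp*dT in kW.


Q = m_dot * cp * delta_T
delta_T = 114 - 52 = 62 K
Q = 26 * 1.72 * 62
= 44.72 * 62
= 2772.64 kW

2772.64 kW


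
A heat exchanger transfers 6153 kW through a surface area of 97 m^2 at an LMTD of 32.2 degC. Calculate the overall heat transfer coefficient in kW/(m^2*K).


From Q = U*A*LMTD, U = Q / (A * LMTD)
U = 6153 / (97 * 32.2) = 6153 / 3123.4 = 1.970

1.970 kW/(m^2*K)


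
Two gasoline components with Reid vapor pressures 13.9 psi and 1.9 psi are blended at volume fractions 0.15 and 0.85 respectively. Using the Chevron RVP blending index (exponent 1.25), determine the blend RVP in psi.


Chevron index: RVP_blend = (sum xi*RVPi^1.25)^(1/1.25)
RVP^1.25 terms: 0.15 * 13.9^1.25 + 0.85 * 1.9^1.25 = 5.92197
RVP_blend = 5.92197^(1/1.25) = 4.149

4.149 psi


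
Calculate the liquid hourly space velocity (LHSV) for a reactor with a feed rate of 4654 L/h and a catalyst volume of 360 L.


LHSV = volumetric feed rate / catalyst volume
= 4654 L/h / 360 L
= 12.93 h^-1

12.93 h^-1


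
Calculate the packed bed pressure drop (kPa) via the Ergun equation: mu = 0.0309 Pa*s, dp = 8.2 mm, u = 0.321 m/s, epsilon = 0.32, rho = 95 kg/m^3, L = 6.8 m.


dp = 8.2 mm = 0.0082 m
Viscous term = 150*0.0309*0.321*(1-0.32)^2 / (0.0082^2*0.32^3) = 312245
Inertial term = 1.75*95*0.321^2*(1-0.32) / (0.0082*0.32^3) = 43352.8
dP/L = 312245 + 43352.8 = 355598 Pa/m
dP = 355598 * 6.8 / 1000 = 2418 kPa

2418 kPa


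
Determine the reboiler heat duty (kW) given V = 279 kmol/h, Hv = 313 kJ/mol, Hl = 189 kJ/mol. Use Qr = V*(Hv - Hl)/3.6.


Qr = 279 * (313 - 189) / 3.6 = 279 * 124 / 3.6 = 9610

9610 kW


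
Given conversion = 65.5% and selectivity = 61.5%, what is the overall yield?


Overall yield = conversion (%) * selectivity (%) / 100
Conversion = 65.5%, Selectivity = 61.5%
Y = 65.5 * 61.5 / 100
= 40.2825 %

40.2825 %


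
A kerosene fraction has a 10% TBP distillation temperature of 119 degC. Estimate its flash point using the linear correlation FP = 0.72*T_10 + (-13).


FP = 0.72 * 119 + (-13) = 72.68

72.68 degC


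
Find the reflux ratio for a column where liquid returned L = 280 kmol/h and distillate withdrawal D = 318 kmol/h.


Reflux ratio definition: R = L / D (liquid returned / distillate withdrawn)
L = 280 kmol/h, D = 318 kmol/h
R = 280 / 318 = 0.8805

0.8805


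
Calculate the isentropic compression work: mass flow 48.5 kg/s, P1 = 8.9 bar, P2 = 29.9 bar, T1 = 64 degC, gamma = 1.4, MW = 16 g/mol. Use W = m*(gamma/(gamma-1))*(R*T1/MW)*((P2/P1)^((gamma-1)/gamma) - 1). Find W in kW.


Isentropic work: W = m*(gamma/(gamma-1))*(R*T1/MW)*((P2/P1)^((gamma-1)/gamma) - 1)
T1 = 64 + 273.15 = 337.15 K
Pressure ratio = 29.9 / 8.9 = 3.35955
Exponent = (1.4 - 1)/1.4 = 0.285714
(P2/P1)^exp - 1 = 3.35955^0.285714 - 1 = 0.413728
W = 48.5 * 1.4 / 0.4 * 8.314 * 337.15 / 16 * 0.413728 = 12300

12300 kW


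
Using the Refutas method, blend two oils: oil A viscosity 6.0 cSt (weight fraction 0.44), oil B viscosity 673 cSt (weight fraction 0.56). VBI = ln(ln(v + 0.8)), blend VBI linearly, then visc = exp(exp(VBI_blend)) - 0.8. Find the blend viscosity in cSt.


Refutas method: VBN_i = 14.534*ln(ln(visc_i + 0.8)) + 10.975, blended linearly by mass fraction; since VBN is linear in VBI_i = ln(ln(visc_i + 0.8)) and the fractions sum to 1, blend VBI directly: visc = exp(exp(VBI_blend)) - 0.8
VBI_1 = ln(ln(6.0 + 0.8)) = 0.650721
VBI_2 = ln(ln(673 + 0.8)) = 1.87379
VBI_blend = 0.44 * 0.650721 + 0.56 * 1.87379 = 1.33564
visc_blend = exp(exp(1.33564)) - 0.8 = 44.01

44.01 cSt


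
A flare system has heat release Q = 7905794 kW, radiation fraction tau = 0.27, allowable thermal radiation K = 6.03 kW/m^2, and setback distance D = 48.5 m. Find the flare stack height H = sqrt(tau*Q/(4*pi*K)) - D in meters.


tau*Q/(4*pi*K) = 0.27 * 7905794 / (4 * pi * 6.03) = 28169.7
sqrt(28169.7) = 167.838
H = 167.838 - 48.5 = 119.3

119.3 m


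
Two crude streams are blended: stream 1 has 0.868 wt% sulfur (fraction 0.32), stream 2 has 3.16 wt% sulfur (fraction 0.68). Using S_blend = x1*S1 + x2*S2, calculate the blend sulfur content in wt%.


Linear sulfur blending: S_blend = x1*S1 + x2*S2
Contribution 1: 0.32 * 0.868 = 0.27776 wt%
Contribution 2: 0.68 * 3.16 = 2.1488 wt%
S_blend = 0.27776 + 2.1488 = 2.42656

2.42656 wt%


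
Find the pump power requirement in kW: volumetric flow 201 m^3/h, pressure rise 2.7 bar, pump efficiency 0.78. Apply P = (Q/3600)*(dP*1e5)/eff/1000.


Q = 201 / 3600 = 0.0558333 m^3/s
P = 0.0558333 * (2.7 * 1e5) / 0.78 / 1000 = 19.33

19.33 kW


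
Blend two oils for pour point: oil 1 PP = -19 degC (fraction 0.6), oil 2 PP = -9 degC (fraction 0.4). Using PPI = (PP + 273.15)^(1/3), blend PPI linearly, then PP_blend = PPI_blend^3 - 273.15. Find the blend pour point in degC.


PPI_1 = (-19 + 273.15)^(1/3) = 6.334272
PPI_2 = (-9 + 273.15)^(1/3) = 6.416283
PPI_blend = 0.6 * 6.334272 + 0.4 * 6.416283 = 6.367076
PP_blend = 6.367076^3 - 273.15 = 258.1191 - 273.15 = -15.03

-15.03 degC


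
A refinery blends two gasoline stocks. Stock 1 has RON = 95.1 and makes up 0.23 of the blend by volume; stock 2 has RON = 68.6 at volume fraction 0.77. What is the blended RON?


Linear blending: RON_blend = sum(vi * RONi)
Contribution 1: 0.23 * 95.1 = 21.873
Contribution 2: 0.77 * 68.6 = 52.822
RON_blend = 21.873 + 52.822 = 74.695

74.695


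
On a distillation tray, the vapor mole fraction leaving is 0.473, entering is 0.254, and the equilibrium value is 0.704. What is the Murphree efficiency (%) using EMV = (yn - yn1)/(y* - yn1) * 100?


Murphree vapor efficiency: EMV = (y_n - y_(n-1)) / (y*_n - y_(n-1)) * 100
EMV = (0.473 - 0.254) / (0.704 - 0.254) * 100 = 0.219 / 0.45 * 100 = 48.67

48.67 %


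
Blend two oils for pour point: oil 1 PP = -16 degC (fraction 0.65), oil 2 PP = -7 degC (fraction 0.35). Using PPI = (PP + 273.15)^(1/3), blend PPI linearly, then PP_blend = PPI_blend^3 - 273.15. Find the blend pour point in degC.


PPI_1 = (-16 + 273.15)^(1/3) = 6.359098
PPI_2 = (-7 + 273.15)^(1/3) = 6.432436
PPI_blend = 0.65 * 6.359098 + 0.35 * 6.432436 = 6.384766
PP_blend = 6.384766^3 - 273.15 = 260.2765 - 273.15 = -12.87

-12.87 degC


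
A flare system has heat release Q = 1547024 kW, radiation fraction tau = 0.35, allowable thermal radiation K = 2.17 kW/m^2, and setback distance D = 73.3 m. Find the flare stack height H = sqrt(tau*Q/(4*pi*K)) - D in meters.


tau*Q/(4*pi*K) = 0.35 * 1547024 / (4 * pi * 2.17) = 19856.2
sqrt(19856.2) = 140.912
H = 140.912 - 73.3 = 67.61

67.61 m


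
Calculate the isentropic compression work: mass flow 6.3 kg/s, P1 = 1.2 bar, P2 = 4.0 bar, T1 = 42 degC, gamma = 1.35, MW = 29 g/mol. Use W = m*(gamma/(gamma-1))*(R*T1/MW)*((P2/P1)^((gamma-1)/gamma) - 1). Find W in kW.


Isentropic work: W = m*(gamma/(gamma-1))*(R*T1/MW)*((P2/P1)^((gamma-1)/gamma) - 1)
T1 = 42 + 273.15 = 315.15 K
Pressure ratio = 4.0 / 1.2 = 3.33333
Exponent = (1.35 - 1)/1.35 = 0.259259
(P2/P1)^exp - 1 = 3.33333^0.259259 - 1 = 0.366347
W = 6.3 * 1.35 / 0.35 * 8.314 * 315.15 / 29 * 0.366347 = 804.3

804.3 kW


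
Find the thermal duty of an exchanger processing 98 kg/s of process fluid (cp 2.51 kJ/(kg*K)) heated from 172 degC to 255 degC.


Q = m_dot * cp * delta_T
delta_T = 255 - 172 = 83 K
Q = 98 * 2.51 * 83
= 245.98 * 83
= 20416.34 kW

20416.34 kW


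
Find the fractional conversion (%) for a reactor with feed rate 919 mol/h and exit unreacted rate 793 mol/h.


X = (F_in - F_out) / F_in * 100
Moles reacted = 919 - 793 = 126
X = 126 / 919 * 100
= 0.1371 * 100
= 13.71 %

13.71 %


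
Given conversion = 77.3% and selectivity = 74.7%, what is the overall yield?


Overall yield = conversion (%) * selectivity (%) / 100
Conversion = 77.3%, Selectivity = 74.7%
Y = 77.3 * 74.7 / 100
= 57.7431 %

57.7431 %


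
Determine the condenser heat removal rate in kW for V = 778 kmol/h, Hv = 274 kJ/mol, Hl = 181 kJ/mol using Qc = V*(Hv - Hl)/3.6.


Qc = 778 * (274 - 181) / 3.6 = 778 * 93 / 3.6 = 20100

20100 kW


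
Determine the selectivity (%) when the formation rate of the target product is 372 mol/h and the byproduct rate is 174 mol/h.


Selectivity = desired / (desired + undesired) * 100
Total products = 372 + 174 = 546 mol/h
S = 372 / 546 * 100
= 0.6813 * 100
= 68.13 %

68.13 %


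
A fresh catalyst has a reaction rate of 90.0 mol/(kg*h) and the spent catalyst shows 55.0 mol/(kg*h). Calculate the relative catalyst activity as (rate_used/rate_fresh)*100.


Activity (%) = (rate_used / rate_fresh) * 100
rate_used = 55.0, rate_fresh = 90.0
= (55.0 / 90.0) * 100
= 0.6111 * 100 = 61.11

61.11 %


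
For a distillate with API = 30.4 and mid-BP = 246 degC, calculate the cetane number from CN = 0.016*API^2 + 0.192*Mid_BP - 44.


CN = 0.016 * 30.4^2 + 0.192 * 246 - 44
CN = 14.78656 + 47.232 - 44 = 18.01856

18.01856


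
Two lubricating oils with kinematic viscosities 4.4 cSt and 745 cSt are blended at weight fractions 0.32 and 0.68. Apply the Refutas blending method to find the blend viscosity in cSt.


Refutas method: VBN_i = 14.534*ln(ln(visc_i + 0.8)) + 10.975, blended linearly by mass fraction; since VBN is linear in VBI_i = ln(ln(visc_i + 0.8)) and the fractions sum to 1, blend VBI directly: visc = exp(exp(VBI_blend)) - 0.8
VBI_1 = ln(ln(4.4 + 0.8)) = 0.499962
VBI_2 = ln(ln(745 + 0.8)) = 1.88926
VBI_blend = 0.32 * 0.499962 + 0.68 * 1.88926 = 1.44468
visc_blend = exp(exp(1.44468)) - 0.8 = 68.64

68.64 cSt


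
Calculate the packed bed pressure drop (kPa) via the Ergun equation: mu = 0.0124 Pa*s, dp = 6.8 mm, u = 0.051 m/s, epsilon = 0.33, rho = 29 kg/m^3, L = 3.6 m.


dp = 6.8 mm = 0.0068 m
Viscous term = 150*0.0124*0.051*(1-0.33)^2 / (0.0068^2*0.33^3) = 25625.5
Inertial term = 1.75*29*0.051^2*(1-0.33) / (0.0068*0.33^3) = 361.91
dP/L = 25625.5 + 361.91 = 25987.4 Pa/m
dP = 25987.4 * 3.6 / 1000 = 93.55 kPa

93.55 kPa


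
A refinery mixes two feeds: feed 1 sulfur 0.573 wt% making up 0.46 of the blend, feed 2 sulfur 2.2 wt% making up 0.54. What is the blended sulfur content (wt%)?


Linear sulfur blending: S_blend = x1*S1 + x2*S2
Contribution 1: 0.46 * 0.573 = 0.26358 wt%
Contribution 2: 0.54 * 2.2 = 1.188 wt%
S_blend = 0.26358 + 1.188 = 1.45158

1.45158 wt%


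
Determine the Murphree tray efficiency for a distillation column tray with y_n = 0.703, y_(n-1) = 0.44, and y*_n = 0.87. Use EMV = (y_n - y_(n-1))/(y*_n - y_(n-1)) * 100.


Murphree vapor efficiency: EMV = (y_n - y_(n-1)) / (y*_n - y_(n-1)) * 100
EMV = (0.703 - 0.44) / (0.87 - 0.44) * 100 = 0.263 / 0.43 * 100 = 61.16

61.16 %


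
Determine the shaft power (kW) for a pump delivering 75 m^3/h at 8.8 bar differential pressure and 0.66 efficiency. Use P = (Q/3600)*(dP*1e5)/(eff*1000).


Q = 75 / 3600 = 0.0208333 m^3/s
P = 0.0208333 * (8.8 * 1e5) / 0.66 / 1000 = 27.78

27.78 kW


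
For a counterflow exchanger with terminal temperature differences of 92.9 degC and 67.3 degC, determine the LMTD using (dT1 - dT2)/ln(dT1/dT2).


LMTD = (dT1 - dT2) / ln(dT1/dT2)
= (92.9 - 67.3) / ln(92.9 / 67.3) = 25.6 / 0.322363 = 79.41

79.41 degC


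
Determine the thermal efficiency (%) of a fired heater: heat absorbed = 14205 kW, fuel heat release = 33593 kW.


Furnace efficiency = Q_absorbed / Q_fuel * 100
= 14205 / 33593 * 100 = 42.29

42.29 %


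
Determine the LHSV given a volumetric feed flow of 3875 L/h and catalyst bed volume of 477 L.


LHSV = volumetric feed rate / catalyst volume
= 3875 L/h / 477 L
= 8.124 h^-1

8.124 h^-1


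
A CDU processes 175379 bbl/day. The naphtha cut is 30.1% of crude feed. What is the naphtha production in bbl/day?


Crude throughput = 175379 bbl/day
Fraction yield = 30.1%
yield = throughput * fraction / 100
yield = 175379 * 30.1 / 100 = 52789.079

52789.079 bbl/day


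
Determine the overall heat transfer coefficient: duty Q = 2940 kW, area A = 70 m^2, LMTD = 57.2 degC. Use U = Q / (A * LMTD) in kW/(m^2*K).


From Q = U*A*LMTD, U = Q / (A * LMTD)
U = 2940 / (70 * 57.2) = 2940 / 4004 = 0.7343

0.7343 kW/(m^2*K)


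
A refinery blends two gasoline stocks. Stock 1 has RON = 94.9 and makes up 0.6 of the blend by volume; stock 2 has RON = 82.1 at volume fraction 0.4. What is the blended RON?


Linear blending: RON_blend = sum(vi * RONi)
Contribution 1: 0.6 * 94.9 = 56.94
Contribution 2: 0.4 * 82.1 = 32.84
RON_blend = 56.94 + 32.84 = 89.78

89.78


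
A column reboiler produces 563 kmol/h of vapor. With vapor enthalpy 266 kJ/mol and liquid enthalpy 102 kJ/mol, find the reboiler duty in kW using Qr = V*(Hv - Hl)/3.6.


Qr = 563 * (266 - 102) / 3.6 = 563 * 164 / 3.6 = 25650

25650 kW


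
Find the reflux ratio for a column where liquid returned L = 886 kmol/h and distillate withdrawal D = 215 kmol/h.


Reflux ratio definition: R = L / D (liquid returned / distillate withdrawn)
L = 886 kmol/h, D = 215 kmol/h
R = 886 / 215 = 4.121

4.121


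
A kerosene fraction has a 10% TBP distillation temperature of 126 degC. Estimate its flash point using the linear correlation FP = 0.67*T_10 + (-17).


FP = 0.67 * 126 + (-17) = 67.42

67.42 degC


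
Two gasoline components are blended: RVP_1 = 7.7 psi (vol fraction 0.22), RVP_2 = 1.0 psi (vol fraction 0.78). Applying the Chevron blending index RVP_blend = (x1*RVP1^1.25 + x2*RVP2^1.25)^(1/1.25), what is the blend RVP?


Chevron index: RVP_blend = (sum xi*RVPi^1.25)^(1/1.25)
RVP^1.25 terms: 0.22 * 7.7^1.25 + 0.78 * 1.0^1.25 = 3.60186
RVP_blend = 3.60186^(1/1.25) = 2.788

2.788 psi


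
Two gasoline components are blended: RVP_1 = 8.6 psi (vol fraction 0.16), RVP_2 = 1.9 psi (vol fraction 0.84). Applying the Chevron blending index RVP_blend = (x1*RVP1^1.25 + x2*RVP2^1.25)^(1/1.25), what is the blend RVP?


Chevron index: RVP_blend = (sum xi*RVPi^1.25)^(1/1.25)
RVP^1.25 terms: 0.16 * 8.6^1.25 + 0.84 * 1.9^1.25 = 4.23016
RVP_blend = 4.23016^(1/1.25) = 3.170

3.170 psi


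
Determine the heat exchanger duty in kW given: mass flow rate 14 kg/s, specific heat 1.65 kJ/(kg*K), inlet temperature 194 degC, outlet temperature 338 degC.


Q = m_dot * cp * delta_T
delta_T = 338 - 194 = 144 K
Q = 14 * 1.65 * 144
= 23.1 * 144
= 3326.4 kW

3326.4 kW


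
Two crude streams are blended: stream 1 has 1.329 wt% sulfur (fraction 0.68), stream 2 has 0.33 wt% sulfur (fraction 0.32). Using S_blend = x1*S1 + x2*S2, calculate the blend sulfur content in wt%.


Linear sulfur blending: S_blend = x1*S1 + x2*S2
Contribution 1: 0.68 * 1.329 = 0.90372 wt%
Contribution 2: 0.32 * 0.33 = 0.1056 wt%
S_blend = 0.90372 + 0.1056 = 1.00932

1.00932 wt%


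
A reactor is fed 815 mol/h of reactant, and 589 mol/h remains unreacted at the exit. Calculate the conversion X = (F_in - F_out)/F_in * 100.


X = (F_in - F_out) / F_in * 100
Moles reacted = 815 - 589 = 226
X = 226 / 815 * 100
= 0.2773 * 100
= 27.73 %

27.73 %


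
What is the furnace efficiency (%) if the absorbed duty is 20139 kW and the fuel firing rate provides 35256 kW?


Furnace efficiency = Q_absorbed / Q_fuel * 100
= 20139 / 35256 * 100 = 57.12

57.12 %


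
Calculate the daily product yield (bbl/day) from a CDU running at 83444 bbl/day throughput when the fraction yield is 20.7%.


Crude throughput = 83444 bbl/day
Fraction yield = 20.7%
yield = throughput * fraction / 100
yield = 83444 * 20.7 / 100 = 17272.908

17272.908 bbl/day


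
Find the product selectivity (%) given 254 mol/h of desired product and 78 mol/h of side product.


Selectivity = desired / (desired + undesired) * 100
Total products = 254 + 78 = 332 mol/h
S = 254 / 332 * 100
= 0.7651 * 100
= 76.51 %

76.51 %


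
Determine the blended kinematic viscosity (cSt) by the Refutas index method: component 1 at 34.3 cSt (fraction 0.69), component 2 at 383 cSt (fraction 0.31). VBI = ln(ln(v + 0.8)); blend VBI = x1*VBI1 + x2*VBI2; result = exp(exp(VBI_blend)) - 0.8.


Refutas method: VBN_i = 14.534*ln(ln(visc_i + 0.8)) + 10.975, blended linearly by mass fraction; since VBN is linear in VBI_i = ln(ln(visc_i + 0.8)) and the fractions sum to 1, blend VBI directly: visc = exp(exp(VBI_blend)) - 0.8
VBI_1 = ln(ln(34.3 + 0.8)) = 1.26926
VBI_2 = ln(ln(383 + 0.8)) = 1.78341
VBI_blend = 0.69 * 1.26926 + 0.31 * 1.78341 = 1.42865
visc_blend = exp(exp(1.42865)) - 0.8 = 64.11

64.11 cSt


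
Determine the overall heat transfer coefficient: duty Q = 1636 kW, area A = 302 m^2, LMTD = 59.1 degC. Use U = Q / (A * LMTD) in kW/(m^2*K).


From Q = U*A*LMTD, U = Q / (A * LMTD)
U = 1636 / (302 * 59.1) = 1636 / 17848.2 = 0.09166

0.09166 kW/(m^2*K)


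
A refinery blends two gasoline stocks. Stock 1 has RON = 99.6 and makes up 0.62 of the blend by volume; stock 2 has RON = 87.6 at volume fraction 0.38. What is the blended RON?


Linear blending: RON_blend = sum(vi * RONi)
Contribution 1: 0.62 * 99.6 = 61.752
Contribution 2: 0.38 * 87.6 = 33.288
RON_blend = 61.752 + 33.288 = 95.04

95.04


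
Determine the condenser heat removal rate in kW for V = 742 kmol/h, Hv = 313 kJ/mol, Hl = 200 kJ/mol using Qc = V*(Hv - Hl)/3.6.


Qc = 742 * (313 - 200) / 3.6 = 742 * 113 / 3.6 = 23290

23290 kW


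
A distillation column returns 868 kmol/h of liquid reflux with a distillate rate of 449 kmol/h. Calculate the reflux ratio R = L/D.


Reflux ratio definition: R = L / D (liquid returned / distillate withdrawn)
L = 868 kmol/h, D = 449 kmol/h
R = 868 / 449 = 1.933

1.933


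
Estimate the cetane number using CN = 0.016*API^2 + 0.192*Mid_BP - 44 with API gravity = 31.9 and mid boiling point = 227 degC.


CN = 0.016 * 31.9^2 + 0.192 * 227 - 44
CN = 16.28176 + 43.584 - 44 = 15.86576

15.86576


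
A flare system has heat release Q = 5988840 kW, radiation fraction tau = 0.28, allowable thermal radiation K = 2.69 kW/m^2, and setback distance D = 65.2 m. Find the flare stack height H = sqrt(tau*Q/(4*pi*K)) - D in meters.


tau*Q/(4*pi*K) = 0.28 * 5988840 / (4 * pi * 2.69) = 49606.5
sqrt(49606.5) = 222.725
H = 222.725 - 65.2 = 157.5

157.5 m


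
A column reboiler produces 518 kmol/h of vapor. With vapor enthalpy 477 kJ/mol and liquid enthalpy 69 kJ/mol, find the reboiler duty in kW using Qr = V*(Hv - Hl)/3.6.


Qr = 518 * (477 - 69) / 3.6 = 518 * 408 / 3.6 = 58710

58710 kW


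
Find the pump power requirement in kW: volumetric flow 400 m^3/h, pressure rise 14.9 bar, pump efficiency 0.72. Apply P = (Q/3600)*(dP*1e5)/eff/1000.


Q = 400 / 3600 = 0.111111 m^3/s
P = 0.111111 * (14.9 * 1e5) / 0.72 / 1000 = 229.9

229.9 kW


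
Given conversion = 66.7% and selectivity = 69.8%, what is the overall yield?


Overall yield = conversion (%) * selectivity (%) / 100
Conversion = 66.7%, Selectivity = 69.8%
Y = 66.7 * 69.8 / 100
= 46.5566 %

46.5566 %


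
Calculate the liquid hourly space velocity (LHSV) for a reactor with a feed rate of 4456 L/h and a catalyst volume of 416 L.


LHSV = volumetric feed rate / catalyst volume
= 4456 L/h / 416 L
= 10.71 h^-1

10.71 h^-1


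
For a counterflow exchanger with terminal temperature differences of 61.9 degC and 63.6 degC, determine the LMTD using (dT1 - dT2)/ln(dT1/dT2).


LMTD = (dT1 - dT2) / ln(dT1/dT2)
= (61.9 - 63.6) / ln(61.9 / 63.6) = -1.7 / -0.0270933 = 62.75

62.75 degC


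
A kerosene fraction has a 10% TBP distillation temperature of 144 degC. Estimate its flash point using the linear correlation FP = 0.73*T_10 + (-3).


FP = 0.73 * 144 + (-3) = 102.12

102.12 degC


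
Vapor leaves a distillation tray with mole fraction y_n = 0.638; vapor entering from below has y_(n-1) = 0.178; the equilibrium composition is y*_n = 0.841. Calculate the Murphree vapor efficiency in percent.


Murphree vapor efficiency: EMV = (y_n - y_(n-1)) / (y*_n - y_(n-1)) * 100
EMV = (0.638 - 0.178) / (0.841 - 0.178) * 100 = 0.46 / 0.663 * 100 = 69.38

69.38 %


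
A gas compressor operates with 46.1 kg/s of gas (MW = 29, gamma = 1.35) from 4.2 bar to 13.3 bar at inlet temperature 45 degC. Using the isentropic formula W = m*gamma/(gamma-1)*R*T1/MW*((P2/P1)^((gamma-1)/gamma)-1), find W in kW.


Isentropic work: W = m*(gamma/(gamma-1))*(R*T1/MW)*((P2/P1)^((gamma-1)/gamma) - 1)
T1 = 45 + 273.15 = 318.15 K
Pressure ratio = 13.3 / 4.2 = 3.16667
Exponent = (1.35 - 1)/1.35 = 0.259259
(P2/P1)^exp - 1 = 3.16667^0.259259 - 1 = 0.348298
W = 46.1 * 1.35 / 0.35 * 8.314 * 318.15 / 29 * 0.348298 = 5649

5649 kW


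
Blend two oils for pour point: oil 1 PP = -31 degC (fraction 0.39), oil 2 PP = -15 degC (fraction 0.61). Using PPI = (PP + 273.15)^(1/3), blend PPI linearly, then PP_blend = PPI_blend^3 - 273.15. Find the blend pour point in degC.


PPI_1 = (-31 + 273.15)^(1/3) = 6.232967
PPI_2 = (-15 + 273.15)^(1/3) = 6.36733
PPI_blend = 0.39 * 6.232967 + 0.61 * 6.36733 = 6.314928
PP_blend = 6.314928^3 - 273.15 = 251.8287 - 273.15 = -21.32

-21.32 degC


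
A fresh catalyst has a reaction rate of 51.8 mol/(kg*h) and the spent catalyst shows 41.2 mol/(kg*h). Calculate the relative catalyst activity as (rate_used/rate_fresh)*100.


Activity (%) = (rate_used / rate_fresh) * 100
rate_used = 41.2, rate_fresh = 51.8
= (41.2 / 51.8) * 100
= 0.7954 * 100 = 79.54

79.54 %


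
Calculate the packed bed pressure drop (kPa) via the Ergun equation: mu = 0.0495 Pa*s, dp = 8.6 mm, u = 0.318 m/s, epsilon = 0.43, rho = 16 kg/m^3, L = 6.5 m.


dp = 8.6 mm = 0.0086 m
Viscous term = 150*0.0495*0.318*(1-0.43)^2 / (0.0086^2*0.43^3) = 130458
Inertial term = 1.75*16*0.318^2*(1-0.43) / (0.0086*0.43^3) = 2360.39
dP/L = 130458 + 2360.39 = 132818 Pa/m
dP = 132818 * 6.5 / 1000 = 863.3 kPa

863.3 kPa


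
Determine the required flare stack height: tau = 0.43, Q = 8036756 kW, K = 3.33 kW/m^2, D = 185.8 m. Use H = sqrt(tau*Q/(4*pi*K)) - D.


tau*Q/(4*pi*K) = 0.43 * 8036756 / (4 * pi * 3.33) = 82583.9
sqrt(82583.9) = 287.374
H = 287.374 - 185.8 = 101.6

101.6 m


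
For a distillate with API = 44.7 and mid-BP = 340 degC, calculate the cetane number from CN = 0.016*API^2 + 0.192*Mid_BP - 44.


CN = 0.016 * 44.7^2 + 0.192 * 340 - 44
CN = 31.96944 + 65.28 - 44 = 53.24944

53.24944


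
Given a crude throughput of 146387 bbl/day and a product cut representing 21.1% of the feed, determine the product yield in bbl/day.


Crude throughput = 146387 bbl/day
Fraction yield = 21.1%
yield = throughput * fraction / 100
yield = 146387 * 21.1 / 100 = 30887.657

30887.657 bbl/day


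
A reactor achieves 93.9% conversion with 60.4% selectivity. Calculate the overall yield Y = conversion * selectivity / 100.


Overall yield = conversion (%) * selectivity (%) / 100
Conversion = 93.9%, Selectivity = 60.4%
Y = 93.9 * 60.4 / 100
= 56.7156 %

56.7156 %


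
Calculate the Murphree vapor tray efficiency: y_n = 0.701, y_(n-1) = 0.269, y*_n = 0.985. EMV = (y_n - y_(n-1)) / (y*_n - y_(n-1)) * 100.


Murphree vapor efficiency: EMV = (y_n - y_(n-1)) / (y*_n - y_(n-1)) * 100
EMV = (0.701 - 0.269) / (0.985 - 0.269) * 100 = 0.432 / 0.716 * 100 = 60.34

60.34 %


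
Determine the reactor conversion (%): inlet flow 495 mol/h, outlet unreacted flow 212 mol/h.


X = (F_in - F_out) / F_in * 100
Moles reacted = 495 - 212 = 283
X = 283 / 495 * 100
= 0.5717 * 100
= 57.17 %

57.17 %


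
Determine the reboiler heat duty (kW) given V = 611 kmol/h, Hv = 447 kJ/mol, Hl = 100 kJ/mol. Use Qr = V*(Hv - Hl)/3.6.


Qr = 611 * (447 - 100) / 3.6 = 611 * 347 / 3.6 = 58890

58890 kW


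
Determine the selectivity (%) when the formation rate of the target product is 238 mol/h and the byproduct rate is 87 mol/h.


Selectivity = desired / (desired + undesired) * 100
Total products = 238 + 87 = 325 mol/h
S = 238 / 325 * 100
= 0.7323 * 100
= 73.23 %

73.23 %


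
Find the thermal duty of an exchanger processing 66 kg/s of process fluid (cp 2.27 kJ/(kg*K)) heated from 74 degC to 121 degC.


Q = m_dot * cp * delta_T
delta_T = 121 - 74 = 47 K
Q = 66 * 2.27 * 47
= 149.82 * 47
= 7041.54 kW

7041.54 kW


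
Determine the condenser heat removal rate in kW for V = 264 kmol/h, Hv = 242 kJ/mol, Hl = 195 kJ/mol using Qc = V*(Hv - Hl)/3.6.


Qc = 264 * (242 - 195) / 3.6 = 264 * 47 / 3.6 = 3447

3447 kW


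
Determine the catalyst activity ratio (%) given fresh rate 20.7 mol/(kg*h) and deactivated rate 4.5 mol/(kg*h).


Activity (%) = (rate_used / rate_fresh) * 100
rate_used = 4.5, rate_fresh = 20.7
= (4.5 / 20.7) * 100
= 0.2174 * 100 = 21.74

21.74 %


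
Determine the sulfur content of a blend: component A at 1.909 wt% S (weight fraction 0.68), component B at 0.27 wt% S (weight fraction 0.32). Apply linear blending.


Linear sulfur blending: S_blend = x1*S1 + x2*S2
Contribution 1: 0.68 * 1.909 = 1.29812 wt%
Contribution 2: 0.32 * 0.27 = 0.0864 wt%
S_blend = 1.29812 + 0.0864 = 1.38452

1.38452 wt%


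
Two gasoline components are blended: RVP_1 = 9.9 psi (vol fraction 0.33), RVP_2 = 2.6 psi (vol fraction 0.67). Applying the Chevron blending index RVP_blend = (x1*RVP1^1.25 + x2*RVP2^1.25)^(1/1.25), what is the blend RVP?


Chevron index: RVP_blend = (sum xi*RVPi^1.25)^(1/1.25)
RVP^1.25 terms: 0.33 * 9.9^1.25 + 0.67 * 2.6^1.25 = 8.00709
RVP_blend = 8.00709^(1/1.25) = 5.282

5.282 psi


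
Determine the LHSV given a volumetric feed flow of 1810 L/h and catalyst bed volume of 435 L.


LHSV = volumetric feed rate / catalyst volume
= 1810 L/h / 435 L
= 4.161 h^-1

4.161 h^-1


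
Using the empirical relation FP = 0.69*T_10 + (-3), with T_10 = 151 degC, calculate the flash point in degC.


FP = 0.69 * 151 + (-3) = 101.19

101.19 degC


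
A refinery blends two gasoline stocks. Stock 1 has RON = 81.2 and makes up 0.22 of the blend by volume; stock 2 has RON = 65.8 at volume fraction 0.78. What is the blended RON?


Linear blending: RON_blend = sum(vi * RONi)
Contribution 1: 0.22 * 81.2 = 17.864
Contribution 2: 0.78 * 65.8 = 51.324
RON_blend = 17.864 + 51.324 = 69.188

69.188


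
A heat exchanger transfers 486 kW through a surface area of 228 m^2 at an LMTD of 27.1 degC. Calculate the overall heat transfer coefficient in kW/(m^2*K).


From Q = U*A*LMTD, U = Q / (A * LMTD)
U = 486 / (228 * 27.1) = 486 / 6178.8 = 0.07866

0.07866 kW/(m^2*K)


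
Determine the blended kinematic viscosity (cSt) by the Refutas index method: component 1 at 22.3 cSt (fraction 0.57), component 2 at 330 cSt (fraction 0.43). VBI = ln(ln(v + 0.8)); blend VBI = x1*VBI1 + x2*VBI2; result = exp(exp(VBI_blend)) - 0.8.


Refutas method: VBN_i = 14.534*ln(ln(visc_i + 0.8)) + 10.975, blended linearly by mass fraction; since VBN is linear in VBI_i = ln(ln(visc_i + 0.8)) and the fractions sum to 1, blend VBI directly: visc = exp(exp(VBI_blend)) - 0.8
VBI_1 = ln(ln(22.3 + 0.8)) = 1.14417
VBI_2 = ln(ln(330 + 0.8)) = 1.75812
VBI_blend = 0.57 * 1.14417 + 0.43 * 1.75812 = 1.40817
visc_blend = exp(exp(1.40817)) - 0.8 = 58.85

58.85 cSt


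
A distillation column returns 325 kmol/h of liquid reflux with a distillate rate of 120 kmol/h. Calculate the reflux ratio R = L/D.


Reflux ratio definition: R = L / D (liquid returned / distillate withdrawn)
L = 325 kmol/h, D = 120 kmol/h
R = 325 / 120 = 2.708

2.708


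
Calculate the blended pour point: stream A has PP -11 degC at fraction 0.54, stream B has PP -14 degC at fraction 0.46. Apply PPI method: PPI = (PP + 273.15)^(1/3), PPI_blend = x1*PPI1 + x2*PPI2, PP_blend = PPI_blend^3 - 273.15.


PPI_1 = (-11 + 273.15)^(1/3) = 6.400049
PPI_2 = (-14 + 273.15)^(1/3) = 6.375541
PPI_blend = 0.54 * 6.400049 + 0.46 * 6.375541 = 6.388775
PP_blend = 6.388775^3 - 273.15 = 260.7671 - 273.15 = -12.38

-12.38 degC


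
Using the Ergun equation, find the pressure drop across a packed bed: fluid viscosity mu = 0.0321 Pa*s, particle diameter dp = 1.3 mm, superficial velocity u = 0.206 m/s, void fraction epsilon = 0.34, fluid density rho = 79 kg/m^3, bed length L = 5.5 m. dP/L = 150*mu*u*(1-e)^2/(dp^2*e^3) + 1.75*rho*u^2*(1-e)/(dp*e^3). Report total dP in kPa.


dp = 1.3 mm = 0.0013 m
Viscous term = 150*0.0321*0.206*(1-0.34)^2 / (0.0013^2*0.34^3) = 6504710
Inertial term = 1.75*79*0.206^2*(1-0.34) / (0.0013*0.34^3) = 75781.5
dP/L = 6504710 + 75781.5 = 6580490 Pa/m
dP = 6580490 * 5.5 / 1000 = 36190 kPa

36190 kPa


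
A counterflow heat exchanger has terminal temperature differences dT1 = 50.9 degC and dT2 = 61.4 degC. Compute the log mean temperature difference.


LMTD = (dT1 - dT2) / ln(dT1/dT2)
= (50.9 - 61.4) / ln(50.9 / 61.4) = -10.5 / -0.187547 = 55.99

55.99 degC


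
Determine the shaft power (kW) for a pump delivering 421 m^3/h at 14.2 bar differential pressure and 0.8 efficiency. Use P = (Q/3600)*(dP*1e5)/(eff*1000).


Q = 421 / 3600 = 0.116944 m^3/s
P = 0.116944 * (14.2 * 1e5) / 0.8 / 1000 = 207.6

207.6 kW


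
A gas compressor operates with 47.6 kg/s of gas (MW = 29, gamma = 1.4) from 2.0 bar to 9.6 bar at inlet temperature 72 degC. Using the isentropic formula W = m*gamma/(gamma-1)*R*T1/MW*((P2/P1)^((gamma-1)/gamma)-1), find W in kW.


Isentropic work: W = m*(gamma/(gamma-1))*(R*T1/MW)*((P2/P1)^((gamma-1)/gamma) - 1)
T1 = 72 + 273.15 = 345.15 K
Pressure ratio = 9.6 / 2.0 = 4.8
Exponent = (1.4 - 1)/1.4 = 0.285714
(P2/P1)^exp - 1 = 4.8^0.285714 - 1 = 0.565453
W = 47.6 * 1.4 / 0.4 * 8.314 * 345.15 / 29 * 0.565453 = 9322

9322 kW


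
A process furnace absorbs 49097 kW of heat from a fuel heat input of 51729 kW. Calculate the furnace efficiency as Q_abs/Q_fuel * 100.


Furnace efficiency = Q_absorbed / Q_fuel * 100
= 49097 / 51729 * 100 = 94.91

94.91 %


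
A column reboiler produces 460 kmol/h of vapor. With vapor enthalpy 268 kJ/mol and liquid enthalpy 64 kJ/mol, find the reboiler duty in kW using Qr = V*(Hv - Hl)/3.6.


Qr = 460 * (268 - 64) / 3.6 = 460 * 204 / 3.6 = 26070

26070 kW


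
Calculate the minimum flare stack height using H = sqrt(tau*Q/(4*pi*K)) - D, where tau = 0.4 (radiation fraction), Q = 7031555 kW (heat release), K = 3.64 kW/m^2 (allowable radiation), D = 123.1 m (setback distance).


tau*Q/(4*pi*K) = 0.4 * 7031555 / (4 * pi * 3.64) = 61489.4
sqrt(61489.4) = 247.971
H = 247.971 - 123.1 = 124.9

124.9 m
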